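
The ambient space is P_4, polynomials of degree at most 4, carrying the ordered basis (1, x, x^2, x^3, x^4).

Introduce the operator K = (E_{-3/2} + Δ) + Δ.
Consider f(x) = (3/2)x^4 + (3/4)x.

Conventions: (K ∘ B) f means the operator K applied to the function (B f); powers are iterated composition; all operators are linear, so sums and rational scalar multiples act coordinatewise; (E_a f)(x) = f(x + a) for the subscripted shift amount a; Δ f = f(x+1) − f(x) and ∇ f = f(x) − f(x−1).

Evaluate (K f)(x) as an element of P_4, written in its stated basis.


the result is g(x) = (3/2)x^4 + 3x^3 + (153/4)x^2 - (15/2)x + 351/32

E_{-3/2} f = (3/2)x^4 - 9x^3 + (81/4)x^2 - (39/2)x + 207/32
Δ f = 6x^3 + 9x^2 + 6x + 9/4
(E_{-3/2} + Δ) f = (3/2)x^4 - 3x^3 + (117/4)x^2 - (27/2)x + 279/32
Δ f = 6x^3 + 9x^2 + 6x + 9/4
((E_{-3/2} + Δ) + Δ) f = (3/2)x^4 + 3x^3 + (153/4)x^2 - (15/2)x + 351/32


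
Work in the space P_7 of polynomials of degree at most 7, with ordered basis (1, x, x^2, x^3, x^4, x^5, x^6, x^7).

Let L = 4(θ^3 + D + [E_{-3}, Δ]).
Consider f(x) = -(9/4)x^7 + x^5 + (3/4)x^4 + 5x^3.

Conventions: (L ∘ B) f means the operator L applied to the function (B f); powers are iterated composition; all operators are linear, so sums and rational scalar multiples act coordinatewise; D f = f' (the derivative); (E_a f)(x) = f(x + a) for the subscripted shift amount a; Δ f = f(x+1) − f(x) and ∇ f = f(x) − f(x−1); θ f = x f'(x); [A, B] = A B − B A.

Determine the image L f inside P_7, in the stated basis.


the result is g(x) = -3087x^7 - 63x^6 + 500x^5 + 212x^4 + 552x^3 + 60x^2

θ f = -(63/4)x^7 + 5x^5 + 3x^4 + 15x^3
θ θ f = -(441/4)x^7 + 25x^5 + 12x^4 + 45x^3
θ θ θ f = -(3087/4)x^7 + 125x^5 + 48x^4 + 135x^3
D f = -(63/4)x^6 + 5x^4 + 3x^3 + 15x^2
Δ f = -(63/4)x^6 - (189/4)x^5 - (295/4)x^4 - (263/4)x^3 - (71/4)x^2 + (29/4)x + 9/2
E_{-3} Δ f = -(63/4)x^6 + (945/4)x^5 - (5965/4)x^4 + (20287/4)x^3 - (39149/4)x^2 + (40523/4)x - 8751/2
E_{-3} f = -(9/4)x^7 + (189/4)x^6 - (1697/4)x^5 + 2112x^4 - (25171/4)x^3 + (44829/4)x^2 - (44091/4)x + 9207/2
Δ E_{-3} f = -(63/4)x^6 + (945/4)x^5 - (5965/4)x^4 + (20287/4)x^3 - (39149/4)x^2 + (40523/4)x - 8751/2
[E_{-3}, Δ] f = 0
(θ^3 + D + [E_{-3}, Δ]) f = -(3087/4)x^7 - (63/4)x^6 + 125x^5 + 53x^4 + 138x^3 + 15x^2
(4(θ^3 + D + [E_{-3}, Δ])) f = -3087x^7 - 63x^6 + 500x^5 + 212x^4 + 552x^3 + 60x^2


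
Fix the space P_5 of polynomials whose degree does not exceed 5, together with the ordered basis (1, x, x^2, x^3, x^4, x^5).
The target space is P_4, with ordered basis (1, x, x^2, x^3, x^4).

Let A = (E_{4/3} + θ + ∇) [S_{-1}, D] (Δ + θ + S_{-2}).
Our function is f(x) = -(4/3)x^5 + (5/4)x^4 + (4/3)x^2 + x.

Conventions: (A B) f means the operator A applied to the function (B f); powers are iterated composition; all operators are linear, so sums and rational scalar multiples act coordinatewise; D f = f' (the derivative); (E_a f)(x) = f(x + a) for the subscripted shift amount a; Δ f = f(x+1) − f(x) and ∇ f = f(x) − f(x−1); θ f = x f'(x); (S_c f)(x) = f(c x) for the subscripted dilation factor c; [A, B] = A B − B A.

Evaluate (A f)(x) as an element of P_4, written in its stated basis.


g(x) = 1800x^4 + (8320/3)x^3 + (1510/3)x^2 + (38344/9)x + 18172/81

Δ f = -(20/3)x^4 - (25/3)x^3 - (35/6)x^2 + x + 9/4
θ f = -(20/3)x^5 + 5x^4 + (8/3)x^2 + x
S_{-2} f = (128/3)x^5 + 20x^4 + (16/3)x^2 - 2x
(Δ + θ + S_{-2}) f = 36x^5 + (55/3)x^4 - (25/3)x^3 + (13/6)x^2 + 9/4
D (Δ + θ + S_{-2}) f = 180x^4 + (220/3)x^3 - 25x^2 + (13/3)x
S_{-1} D (Δ + θ + S_{-2}) f = 180x^4 - (220/3)x^3 - 25x^2 - (13/3)x
S_{-1} (Δ + θ + S_{-2}) f = -36x^5 + (55/3)x^4 + (25/3)x^3 + (13/6)x^2 + 9/4
D S_{-1} (Δ + θ + S_{-2}) f = -180x^4 + (220/3)x^3 + 25x^2 + (13/3)x
[S_{-1}, D] (Δ + θ + S_{-2}) f = 360x^4 - (440/3)x^3 - 50x^2 - (26/3)x
E_{4/3} [S_{-1}, D] (Δ + θ + S_{-2}) f = 360x^4 + (5320/3)x^3 + (9610/3)x^2 + (22402/9)x + 55864/81
θ [S_{-1}, D] (Δ + θ + S_{-2}) f = 1440x^4 - 440x^3 - 100x^2 - (26/3)x
∇ [S_{-1}, D] (Δ + θ + S_{-2}) f = 1440x^3 - 2600x^2 + 1780x - 1396/3
(E_{4/3} + θ + ∇) [S_{-1}, D] (Δ + θ + S_{-2}) f = 1800x^4 + (8320/3)x^3 + (1510/3)x^2 + (38344/9)x + 18172/81


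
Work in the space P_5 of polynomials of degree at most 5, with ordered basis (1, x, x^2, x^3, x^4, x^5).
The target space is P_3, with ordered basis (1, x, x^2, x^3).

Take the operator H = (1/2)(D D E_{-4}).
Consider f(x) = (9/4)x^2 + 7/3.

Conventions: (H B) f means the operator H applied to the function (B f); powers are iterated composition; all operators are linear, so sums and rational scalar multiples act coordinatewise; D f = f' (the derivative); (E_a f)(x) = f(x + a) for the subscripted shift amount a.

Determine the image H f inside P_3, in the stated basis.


E_{-4} f = (9/4)x^2 - 18x + 115/3
D E_{-4} f = (9/2)x - 18
D D E_{-4} f = 9/2
((1/2)(D D E_{-4})) f = 9/4

g(x) = 9/4


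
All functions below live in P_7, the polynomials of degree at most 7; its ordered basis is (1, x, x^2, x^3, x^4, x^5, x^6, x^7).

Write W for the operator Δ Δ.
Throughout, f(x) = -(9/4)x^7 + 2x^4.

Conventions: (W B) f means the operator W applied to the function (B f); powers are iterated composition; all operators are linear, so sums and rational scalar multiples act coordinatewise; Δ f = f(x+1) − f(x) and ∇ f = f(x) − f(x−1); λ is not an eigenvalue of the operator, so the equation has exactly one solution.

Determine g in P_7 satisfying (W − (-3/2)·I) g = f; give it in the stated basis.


the result is g(x) = -(3/2)x^7 + 42x^5 + (634/3)x^4 - 70x^3 - (8222/3)x^2 - (13882/3)x + 11230/9

write g with unknown coordinates in the stated basis and equate coefficients in (W − (-3/2)·I) g = f
solving from the highest basis element down gives g = -(3/2)x^7 + 42x^5 + (634/3)x^4 - 70x^3 - (8222/3)x^2 - (13882/3)x + 11230/9
check: W g = -63x^5 - 315x^4 + 105x^3 + 4111x^2 + 6941x - 5615/3
so W g − (-3/2)·g = -(9/4)x^7 + 2x^4 = f ✓


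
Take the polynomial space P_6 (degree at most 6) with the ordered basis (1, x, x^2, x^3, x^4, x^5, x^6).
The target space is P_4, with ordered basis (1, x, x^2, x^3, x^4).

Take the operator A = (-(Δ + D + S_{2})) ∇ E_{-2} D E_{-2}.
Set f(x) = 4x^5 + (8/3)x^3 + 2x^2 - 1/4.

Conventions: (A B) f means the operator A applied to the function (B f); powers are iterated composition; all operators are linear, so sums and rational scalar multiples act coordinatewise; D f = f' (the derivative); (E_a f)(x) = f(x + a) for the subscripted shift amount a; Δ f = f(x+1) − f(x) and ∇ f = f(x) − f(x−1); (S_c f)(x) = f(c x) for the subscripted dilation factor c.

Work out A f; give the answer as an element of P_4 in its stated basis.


g(x) = -640x^3 + 3840x^2 - 5712x - 1344

E_{-2} f = 4x^5 - 40x^4 + (488/3)x^3 - 334x^2 + 344x - 1699/12
D E_{-2} f = 20x^4 - 160x^3 + 488x^2 - 668x + 344
E_{-2} D E_{-2} f = 20x^4 - 320x^3 + 1928x^2 - 5180x + 5232
∇ E_{-2} D E_{-2} f = 80x^3 - 1080x^2 + 4896x - 7448
Δ (∇ E_{-2} D) E_{-2} f = 240x^2 - 1920x + 3896
D (∇ E_{-2} D) E_{-2} f = 240x^2 - 2160x + 4896
S_{2} (∇ E_{-2} D) E_{-2} f = 640x^3 - 4320x^2 + 9792x - 7448
(Δ + D + S_{2}) (∇ E_{-2} D) E_{-2} f = 640x^3 - 3840x^2 + 5712x + 1344
(-(Δ + D + S_{2})) (∇ E_{-2} D) E_{-2} f = -640x^3 + 3840x^2 - 5712x - 1344


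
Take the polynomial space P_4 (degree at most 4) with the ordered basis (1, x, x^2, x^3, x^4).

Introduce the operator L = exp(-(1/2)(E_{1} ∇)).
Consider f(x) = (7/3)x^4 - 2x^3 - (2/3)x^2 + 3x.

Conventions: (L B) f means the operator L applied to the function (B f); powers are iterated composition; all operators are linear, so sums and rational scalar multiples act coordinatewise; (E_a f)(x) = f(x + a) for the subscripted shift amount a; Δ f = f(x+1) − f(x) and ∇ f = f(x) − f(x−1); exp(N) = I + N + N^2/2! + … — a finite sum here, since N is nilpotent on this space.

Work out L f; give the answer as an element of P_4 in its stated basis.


the result is g(x) = (7/3)x^4 - (20/3)x^3 - (7/6)x^2 + (19/3)x - 13/48

order-1 term: -(14/3)x^3 - 4x^2 - x - 4/3
order-2 term: (7/2)x^2 + (11/2)x + 29/12
order-3 term: -(7/6)x - 3/2
order-4 term: 7/48
the series for exp(-(1/2)(E_{1} ∇)) f terminates at order 4
exp(-(1/2)(E_{1} ∇)) f = (7/3)x^4 - (20/3)x^3 - (7/6)x^2 + (19/3)x - 13/48


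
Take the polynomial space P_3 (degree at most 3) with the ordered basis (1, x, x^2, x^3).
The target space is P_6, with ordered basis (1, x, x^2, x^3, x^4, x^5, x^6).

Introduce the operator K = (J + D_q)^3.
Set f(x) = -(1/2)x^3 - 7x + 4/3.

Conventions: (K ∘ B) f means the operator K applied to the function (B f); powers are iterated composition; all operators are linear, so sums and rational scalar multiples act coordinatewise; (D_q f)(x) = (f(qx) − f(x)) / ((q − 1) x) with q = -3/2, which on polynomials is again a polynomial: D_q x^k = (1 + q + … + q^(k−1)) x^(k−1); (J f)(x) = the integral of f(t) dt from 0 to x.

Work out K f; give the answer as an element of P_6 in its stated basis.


J f = -(1/8)x^4 - (7/2)x^2 + (4/3)x
D_q f = -(7/8)x^2 - 7
(J + D_q) f = -(1/8)x^4 - (35/8)x^2 + (4/3)x - 7
J (J + D_q) f = -(1/40)x^5 - (35/24)x^3 + (2/3)x^2 - 7x
D_q (J + D_q) f = (13/64)x^3 + (35/16)x + 4/3
(J + D_q) (J + D_q) f = -(1/40)x^5 - (241/192)x^3 + (2/3)x^2 - (77/16)x + 4/3
J (J + D_q) (J + D_q) f = -(1/240)x^6 - (241/768)x^4 + (2/9)x^3 - (77/32)x^2 + (4/3)x
D_q (J + D_q) (J + D_q) f = -(11/128)x^4 - (1687/768)x^2 - (1/3)x - 77/16
(J + D_q) (J + D_q) (J + D_q) f = -(1/240)x^6 - (307/768)x^4 + (2/9)x^3 - (3535/768)x^2 + x - 77/16

g(x) = -(1/240)x^6 - (307/768)x^4 + (2/9)x^3 - (3535/768)x^2 + x - 77/16


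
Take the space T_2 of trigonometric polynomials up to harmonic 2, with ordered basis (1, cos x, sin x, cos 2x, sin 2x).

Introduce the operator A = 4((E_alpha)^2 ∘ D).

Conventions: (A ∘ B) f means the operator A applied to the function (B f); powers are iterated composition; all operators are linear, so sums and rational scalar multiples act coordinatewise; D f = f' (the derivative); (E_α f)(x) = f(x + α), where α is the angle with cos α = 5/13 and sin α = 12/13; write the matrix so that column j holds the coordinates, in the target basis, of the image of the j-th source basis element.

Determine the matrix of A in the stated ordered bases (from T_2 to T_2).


the matrix is [[0, 0, 0, 0, 0]; [0, -480/169, -476/169, 0, 0]; [0, 476/169, -480/169, 0, 0]; [0, 0, 0, 228480/28561, -1912/28561]; [0, 0, 0, 1912/28561, 228480/28561]] (rows listed top to bottom)

image of 1: 0
image of cos x: -(480/169)cos x + (476/169)sin x
image of sin x: -(476/169)cos x - (480/169)sin x
image of cos 2x: (228480/28561)cos 2x + (1912/28561)sin 2x
image of sin 2x: -(1912/28561)cos 2x + (228480/28561)sin 2x
each image's coordinates form column j of the matrix


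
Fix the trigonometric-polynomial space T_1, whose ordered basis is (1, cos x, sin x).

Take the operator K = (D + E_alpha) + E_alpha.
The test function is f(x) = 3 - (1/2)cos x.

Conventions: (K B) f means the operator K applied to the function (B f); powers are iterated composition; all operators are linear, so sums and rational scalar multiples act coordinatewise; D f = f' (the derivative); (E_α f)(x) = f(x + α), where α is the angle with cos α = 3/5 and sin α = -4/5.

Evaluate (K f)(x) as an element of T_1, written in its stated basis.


D f = (1/2)sin x
E_alpha f = 3 - (3/10)cos x - (2/5)sin x
(D + E_alpha) f = 3 - (3/10)cos x + (1/10)sin x
E_alpha f = 3 - (3/10)cos x - (2/5)sin x
((D + E_alpha) + E_alpha) f = 6 - (3/5)cos x - (3/10)sin x

g(x) = 6 - (3/5)cos x - (3/10)sin x


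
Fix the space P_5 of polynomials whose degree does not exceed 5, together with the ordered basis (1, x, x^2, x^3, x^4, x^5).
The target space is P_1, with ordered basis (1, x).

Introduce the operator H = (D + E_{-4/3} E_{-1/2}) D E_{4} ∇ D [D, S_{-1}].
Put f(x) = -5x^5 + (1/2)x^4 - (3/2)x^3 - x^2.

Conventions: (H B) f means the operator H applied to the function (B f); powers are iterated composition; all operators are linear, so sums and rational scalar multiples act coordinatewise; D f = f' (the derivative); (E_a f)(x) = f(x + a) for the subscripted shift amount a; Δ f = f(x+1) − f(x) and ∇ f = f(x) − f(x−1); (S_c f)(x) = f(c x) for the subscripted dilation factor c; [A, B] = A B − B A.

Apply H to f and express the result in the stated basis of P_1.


S_{-1} f = 5x^5 + (1/2)x^4 + (3/2)x^3 - x^2
D S_{-1} f = 25x^4 + 2x^3 + (9/2)x^2 - 2x
D f = -25x^4 + 2x^3 - (9/2)x^2 - 2x
S_{-1} D f = -25x^4 - 2x^3 - (9/2)x^2 + 2x
[D, S_{-1}] f = 50x^4 + 4x^3 + 9x^2 - 4x
D [D, S_{-1}] f = 200x^3 + 12x^2 + 18x - 4
∇ D [D, S_{-1}] f = 600x^2 - 576x + 206
E_{4} ∇ D [D, S_{-1}] f = 600x^2 + 4224x + 7502
D E_{4} ∇ D [D, S_{-1}] f = 1200x + 4224
D (D E_{4} ∇ D) [D, S_{-1}] f = 1200
E_{-1/2} (D E_{4} ∇ D) [D, S_{-1}] f = 1200x + 3624
E_{-4/3} E_{-1/2} (D E_{4} ∇ D) [D, S_{-1}] f = 1200x + 2024
(D + E_{-4/3} E_{-1/2}) (D E_{4} ∇ D) [D, S_{-1}] f = 1200x + 3224

the image equals g(x) = 1200x + 3224


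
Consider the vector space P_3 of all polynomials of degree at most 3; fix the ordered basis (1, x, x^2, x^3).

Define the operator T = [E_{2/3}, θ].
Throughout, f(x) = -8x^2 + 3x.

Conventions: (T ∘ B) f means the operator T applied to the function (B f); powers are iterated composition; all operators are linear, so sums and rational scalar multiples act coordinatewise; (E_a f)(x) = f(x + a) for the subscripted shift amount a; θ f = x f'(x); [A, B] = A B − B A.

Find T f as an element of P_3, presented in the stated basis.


θ f = -16x^2 + 3x
E_{2/3} θ f = -16x^2 - (55/3)x - 46/9
E_{2/3} f = -8x^2 - (23/3)x - 14/9
θ E_{2/3} f = -16x^2 - (23/3)x
[E_{2/3}, θ] f = -(32/3)x - 46/9

the result is g(x) = -(32/3)x - 46/9


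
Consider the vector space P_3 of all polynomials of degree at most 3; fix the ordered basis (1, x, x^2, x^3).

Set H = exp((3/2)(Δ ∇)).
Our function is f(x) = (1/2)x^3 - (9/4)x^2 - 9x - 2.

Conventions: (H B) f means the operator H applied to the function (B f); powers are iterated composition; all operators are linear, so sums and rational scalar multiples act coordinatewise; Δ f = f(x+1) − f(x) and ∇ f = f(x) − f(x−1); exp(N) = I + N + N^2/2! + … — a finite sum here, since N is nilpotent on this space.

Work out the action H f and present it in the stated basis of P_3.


the image equals g(x) = (1/2)x^3 - (9/4)x^2 - (9/2)x - 35/4

order-1 term: (9/2)x - 27/4
the series for exp((3/2)(Δ ∇)) f terminates at order 1
exp((3/2)(Δ ∇)) f = (1/2)x^3 - (9/4)x^2 - (9/2)x - 35/4


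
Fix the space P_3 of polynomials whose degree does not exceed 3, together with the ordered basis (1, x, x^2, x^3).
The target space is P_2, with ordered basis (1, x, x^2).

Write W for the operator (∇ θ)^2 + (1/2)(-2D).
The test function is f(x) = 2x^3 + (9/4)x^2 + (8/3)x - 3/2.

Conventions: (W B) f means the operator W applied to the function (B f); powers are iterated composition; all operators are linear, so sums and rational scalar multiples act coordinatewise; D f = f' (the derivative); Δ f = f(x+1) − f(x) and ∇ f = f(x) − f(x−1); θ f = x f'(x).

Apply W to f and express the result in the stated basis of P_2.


the result is g(x) = -6x^2 + (135/2)x - 143/3

θ f = 6x^3 + (9/2)x^2 + (8/3)x
∇ θ f = 18x^2 - 9x + 25/6
θ (∇ θ) f = 36x^2 - 9x
∇ θ (∇ θ) f = 72x - 45
D f = 6x^2 + (9/2)x + 8/3
(-2D) f = -12x^2 - 9x - 16/3
((1/2)(-2D)) f = -6x^2 - (9/2)x - 8/3
((∇ θ)^2 + (1/2)(-2D)) f = -6x^2 + (135/2)x - 143/3


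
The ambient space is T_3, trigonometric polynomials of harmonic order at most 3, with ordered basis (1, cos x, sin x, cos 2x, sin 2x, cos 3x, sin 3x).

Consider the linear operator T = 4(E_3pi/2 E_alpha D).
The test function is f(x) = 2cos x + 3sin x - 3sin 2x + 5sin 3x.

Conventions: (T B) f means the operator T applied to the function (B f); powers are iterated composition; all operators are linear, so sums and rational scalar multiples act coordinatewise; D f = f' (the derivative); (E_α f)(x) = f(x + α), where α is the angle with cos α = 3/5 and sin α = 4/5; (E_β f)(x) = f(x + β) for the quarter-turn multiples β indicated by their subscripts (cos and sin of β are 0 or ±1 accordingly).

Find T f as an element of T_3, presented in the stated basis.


D f = 3cos x - 2sin x - 6cos 2x + 15cos 3x
E_alpha D f = (1/5)cos x - (18/5)sin x + (42/25)cos 2x + (144/25)sin 2x - (351/25)cos 3x - (132/25)sin 3x
E_3pi/2 E_alpha D f = (18/5)cos x + (1/5)sin x - (42/25)cos 2x - (144/25)sin 2x - (132/25)cos 3x + (351/25)sin 3x
(4(E_3pi/2 E_alpha D)) f = (72/5)cos x + (4/5)sin x - (168/25)cos 2x - (576/25)sin 2x - (528/25)cos 3x + (1404/25)sin 3x

g(x) = (72/5)cos x + (4/5)sin x - (168/25)cos 2x - (576/25)sin 2x - (528/25)cos 3x + (1404/25)sin 3x


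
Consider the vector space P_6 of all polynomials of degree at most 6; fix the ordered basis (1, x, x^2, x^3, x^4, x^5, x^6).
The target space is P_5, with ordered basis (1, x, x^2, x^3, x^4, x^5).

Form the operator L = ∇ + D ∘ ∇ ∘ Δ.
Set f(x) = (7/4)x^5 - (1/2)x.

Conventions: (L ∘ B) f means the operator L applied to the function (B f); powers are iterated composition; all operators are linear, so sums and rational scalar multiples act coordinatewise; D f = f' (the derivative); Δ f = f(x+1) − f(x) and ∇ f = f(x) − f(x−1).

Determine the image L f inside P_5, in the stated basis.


∇ f = (35/4)x^4 - (35/2)x^3 + (35/2)x^2 - (35/4)x + 5/4
Δ f = (35/4)x^4 + (35/2)x^3 + (35/2)x^2 + (35/4)x + 5/4
∇ Δ f = 35x^3 + (35/2)x
D ∇ Δ f = 105x^2 + 35/2
(∇ + D ∘ ∇ ∘ Δ) f = (35/4)x^4 - (35/2)x^3 + (245/2)x^2 - (35/4)x + 75/4

the image equals g(x) = (35/4)x^4 - (35/2)x^3 + (245/2)x^2 - (35/4)x + 75/4


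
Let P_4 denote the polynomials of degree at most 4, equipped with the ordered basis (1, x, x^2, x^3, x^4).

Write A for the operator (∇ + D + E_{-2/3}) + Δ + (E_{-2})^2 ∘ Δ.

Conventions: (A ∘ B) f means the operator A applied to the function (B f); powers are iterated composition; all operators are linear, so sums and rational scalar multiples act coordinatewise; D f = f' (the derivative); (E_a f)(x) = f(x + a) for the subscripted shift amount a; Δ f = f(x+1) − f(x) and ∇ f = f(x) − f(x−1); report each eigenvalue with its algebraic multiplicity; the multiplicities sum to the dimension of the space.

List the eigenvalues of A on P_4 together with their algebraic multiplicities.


λ = 1 (multiplicity 5)

image of 1: 1
image of x: x + 10/3
image of x^2: x^2 + (20/3)x - 59/9
image of x^3: x^3 + 10x^2 - (59/3)x + 1045/27
image of x^4: x^4 + (40/3)x^3 - (118/3)x^2 + (4180/27)x - 14159/81
the matrix is upper triangular; its diagonal is (1, 1, 1, 1, 1)
for a triangular matrix the eigenvalues are the diagonal entries, with algebraic multiplicity their repetition count


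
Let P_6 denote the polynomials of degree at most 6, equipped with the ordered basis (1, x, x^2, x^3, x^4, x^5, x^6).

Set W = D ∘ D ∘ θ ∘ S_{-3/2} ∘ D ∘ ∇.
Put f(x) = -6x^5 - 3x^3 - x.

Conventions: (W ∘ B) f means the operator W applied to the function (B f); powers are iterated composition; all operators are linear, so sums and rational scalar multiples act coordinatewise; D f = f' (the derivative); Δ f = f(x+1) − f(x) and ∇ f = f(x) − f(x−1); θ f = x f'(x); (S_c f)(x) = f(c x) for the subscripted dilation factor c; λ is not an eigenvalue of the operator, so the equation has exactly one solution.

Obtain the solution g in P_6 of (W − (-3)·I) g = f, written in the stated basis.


g(x) = -2x^5 - x^3 - (2431/3)x - 180

write g with unknown coordinates in the stated basis and equate coefficients in (W − (-3)·I) g = f
solving from the highest basis element down gives g = -2x^5 - x^3 - (2431/3)x - 180
check: W g = 2430x + 540
so W g − (-3)·g = -6x^5 - 3x^3 - x = f ✓


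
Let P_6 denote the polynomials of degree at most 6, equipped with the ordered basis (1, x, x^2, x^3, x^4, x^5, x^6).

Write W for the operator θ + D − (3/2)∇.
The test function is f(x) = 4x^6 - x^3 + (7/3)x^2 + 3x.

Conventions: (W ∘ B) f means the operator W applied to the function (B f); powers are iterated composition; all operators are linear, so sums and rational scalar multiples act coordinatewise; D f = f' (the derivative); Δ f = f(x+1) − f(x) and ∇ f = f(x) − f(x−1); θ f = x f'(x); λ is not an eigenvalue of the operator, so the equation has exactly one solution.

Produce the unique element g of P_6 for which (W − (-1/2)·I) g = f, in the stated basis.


g(x) = (8/13)x^6 + (48/143)x^5 - (1240/429)x^4 + (5702/3003)x^3 + (26888/3003)x^2 - (65540/9009)x - 26522/1287

write g with unknown coordinates in the stated basis and equate coefficients in (W − (-1/2)·I) g = f
solving from the highest basis element down gives g = (8/13)x^6 + (48/143)x^5 - (1240/429)x^4 + (5702/3003)x^3 + (26888/3003)x^2 - (65540/9009)x - 26522/1287
check: W g = (48/13)x^6 - (24/143)x^5 + (620/429)x^4 - (5854/3003)x^3 - (6437/3003)x^2 + (59797/9009)x + 13261/1287
so W g − (-1/2)·g = 4x^6 - x^3 + (7/3)x^2 + 3x = f ✓


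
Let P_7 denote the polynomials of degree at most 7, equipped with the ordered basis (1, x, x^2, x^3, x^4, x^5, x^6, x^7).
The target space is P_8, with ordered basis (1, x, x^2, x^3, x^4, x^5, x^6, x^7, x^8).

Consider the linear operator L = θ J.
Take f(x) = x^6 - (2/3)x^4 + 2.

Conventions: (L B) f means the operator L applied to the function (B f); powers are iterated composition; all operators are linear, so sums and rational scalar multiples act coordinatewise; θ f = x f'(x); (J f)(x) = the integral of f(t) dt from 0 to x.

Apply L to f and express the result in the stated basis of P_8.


J f = (1/7)x^7 - (2/15)x^5 + 2x
θ J f = x^7 - (2/3)x^5 + 2x

the image equals g(x) = x^7 - (2/3)x^5 + 2x


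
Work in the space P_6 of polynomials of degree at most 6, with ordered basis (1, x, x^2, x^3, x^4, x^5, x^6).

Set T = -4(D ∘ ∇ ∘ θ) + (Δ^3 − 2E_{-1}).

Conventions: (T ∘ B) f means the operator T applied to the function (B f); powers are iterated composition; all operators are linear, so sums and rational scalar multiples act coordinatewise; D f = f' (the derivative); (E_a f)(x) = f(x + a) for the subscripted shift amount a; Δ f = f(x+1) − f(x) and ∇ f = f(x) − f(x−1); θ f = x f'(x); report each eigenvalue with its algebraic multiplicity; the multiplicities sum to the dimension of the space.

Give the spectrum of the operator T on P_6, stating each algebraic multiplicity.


image of 1: -2
image of x: -2x + 2
image of x^2: -2x^2 + 4x - 18
image of x^3: -2x^3 + 6x^2 - 78x + 44
image of x^4: -2x^4 + 8x^3 - 204x^2 + 224x - 30
image of x^5: -2x^5 + 10x^4 - 420x^3 + 680x^2 - 230x + 252
image of x^6: -2x^6 + 12x^5 - 750x^4 + 1600x^3 - 930x^2 + 1632x + 394
the matrix is upper triangular; its diagonal is (-2, -2, -2, -2, -2, -2, -2)
for a triangular matrix the eigenvalues are the diagonal entries, with algebraic multiplicity their repetition count

λ = -2 (multiplicity 7)


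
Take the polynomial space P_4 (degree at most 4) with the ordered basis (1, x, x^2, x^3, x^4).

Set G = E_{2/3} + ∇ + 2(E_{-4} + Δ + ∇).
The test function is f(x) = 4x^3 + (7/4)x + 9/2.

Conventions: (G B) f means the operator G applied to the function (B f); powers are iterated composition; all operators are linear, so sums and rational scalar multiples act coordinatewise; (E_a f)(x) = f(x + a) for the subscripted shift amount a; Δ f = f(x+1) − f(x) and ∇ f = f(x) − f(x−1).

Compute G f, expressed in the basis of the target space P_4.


E_{2/3} f = 4x^3 + 8x^2 + (85/12)x + 185/27
∇ f = 12x^2 - 12x + 23/4
E_{-4} f = 4x^3 - 48x^2 + (775/4)x - 517/2
Δ f = 12x^2 + 12x + 23/4
∇ f = 12x^2 - 12x + 23/4
(E_{-4} + Δ + ∇) f = 4x^3 - 24x^2 + (775/4)x - 247
(2(E_{-4} + Δ + ∇)) f = 8x^3 - 48x^2 + (775/2)x - 494
(E_{2/3} + ∇ + 2(E_{-4} + Δ + ∇)) f = 12x^3 - 28x^2 + (4591/12)x - 51991/108

the result is g(x) = 12x^3 - 28x^2 + (4591/12)x - 51991/108


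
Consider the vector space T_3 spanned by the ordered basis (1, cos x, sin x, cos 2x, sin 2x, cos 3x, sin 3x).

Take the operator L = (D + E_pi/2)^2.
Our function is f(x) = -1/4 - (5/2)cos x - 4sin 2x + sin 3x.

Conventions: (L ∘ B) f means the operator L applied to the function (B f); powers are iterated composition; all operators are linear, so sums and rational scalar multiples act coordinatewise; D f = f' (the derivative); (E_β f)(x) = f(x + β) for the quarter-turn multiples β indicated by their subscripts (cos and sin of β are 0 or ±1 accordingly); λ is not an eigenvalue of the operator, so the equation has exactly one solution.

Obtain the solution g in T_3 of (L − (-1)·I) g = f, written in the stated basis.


the image equals g(x) = -1/8 + (5/6)cos x - (4/5)cos 2x + (2/5)sin 2x - (1/3)sin 3x

write g with unknown coordinates in the stated basis and equate coefficients in (L − (-1)·I) g = f
solving from the highest basis element down gives g = -1/8 + (5/6)cos x - (4/5)cos 2x + (2/5)sin 2x - (1/3)sin 3x
check: L g = -1/8 - (10/3)cos x + (4/5)cos 2x - (22/5)sin 2x + (4/3)sin 3x
so L g − (-1)·g = -1/4 - (5/2)cos x - 4sin 2x + sin 3x = f ✓


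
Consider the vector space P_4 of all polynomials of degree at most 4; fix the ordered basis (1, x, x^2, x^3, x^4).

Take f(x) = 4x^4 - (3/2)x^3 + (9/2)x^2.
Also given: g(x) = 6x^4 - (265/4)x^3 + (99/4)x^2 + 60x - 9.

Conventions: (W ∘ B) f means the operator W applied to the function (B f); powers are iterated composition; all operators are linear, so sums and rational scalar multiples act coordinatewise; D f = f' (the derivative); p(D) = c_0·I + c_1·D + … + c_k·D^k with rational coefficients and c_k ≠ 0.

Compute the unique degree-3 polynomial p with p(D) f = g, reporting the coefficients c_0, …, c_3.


D^0 f = 4x^4 - (3/2)x^3 + (9/2)x^2
D^1 f = 16x^3 - (9/2)x^2 + 9x
D^2 f = 48x^2 - 9x + 9
D^3 f = 96x - 9
matching coefficients of g against c_0 f + c_1 Df + … from the top degree down determines the c_i
solution: c_0 = 3/2, c_1 = -4, c_2 = 0, c_3 = 1

c_0 = 3/2, c_1 = -4, c_2 = 0, c_3 = 1


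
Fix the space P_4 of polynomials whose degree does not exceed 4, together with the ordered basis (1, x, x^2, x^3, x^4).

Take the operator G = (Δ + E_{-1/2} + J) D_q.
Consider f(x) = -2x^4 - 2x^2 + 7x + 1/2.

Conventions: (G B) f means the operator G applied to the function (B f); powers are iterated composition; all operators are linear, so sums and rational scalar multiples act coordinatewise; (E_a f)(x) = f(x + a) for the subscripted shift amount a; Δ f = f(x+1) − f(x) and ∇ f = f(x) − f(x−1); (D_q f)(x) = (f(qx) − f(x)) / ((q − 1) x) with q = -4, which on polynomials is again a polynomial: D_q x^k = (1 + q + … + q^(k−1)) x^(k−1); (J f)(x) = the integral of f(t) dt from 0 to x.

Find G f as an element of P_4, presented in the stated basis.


D_q f = 102x^3 + 6x + 7
Δ D_q f = 306x^2 + 306x + 108
E_{-1/2} D_q f = 102x^3 - 153x^2 + (165/2)x - 35/4
J D_q f = (51/2)x^4 + 3x^2 + 7x
(Δ + E_{-1/2} + J) D_q f = (51/2)x^4 + 102x^3 + 156x^2 + (791/2)x + 397/4

the image equals g(x) = (51/2)x^4 + 102x^3 + 156x^2 + (791/2)x + 397/4


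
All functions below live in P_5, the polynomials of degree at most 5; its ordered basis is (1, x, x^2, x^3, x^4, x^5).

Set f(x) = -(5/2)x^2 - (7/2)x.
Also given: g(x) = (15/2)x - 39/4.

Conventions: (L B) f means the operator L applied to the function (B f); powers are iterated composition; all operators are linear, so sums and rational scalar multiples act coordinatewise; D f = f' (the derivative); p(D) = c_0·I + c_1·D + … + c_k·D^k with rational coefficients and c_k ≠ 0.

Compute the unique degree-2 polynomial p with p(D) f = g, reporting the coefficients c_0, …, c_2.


D^0 f = -(5/2)x^2 - (7/2)x
D^1 f = -5x - 7/2
D^2 f = -5
matching coefficients of g against c_0 f + c_1 Df + … from the top degree down determines the c_i
solution: c_0 = 0, c_1 = -3/2, c_2 = 3

c_0 = 0, c_1 = -3/2, c_2 = 3


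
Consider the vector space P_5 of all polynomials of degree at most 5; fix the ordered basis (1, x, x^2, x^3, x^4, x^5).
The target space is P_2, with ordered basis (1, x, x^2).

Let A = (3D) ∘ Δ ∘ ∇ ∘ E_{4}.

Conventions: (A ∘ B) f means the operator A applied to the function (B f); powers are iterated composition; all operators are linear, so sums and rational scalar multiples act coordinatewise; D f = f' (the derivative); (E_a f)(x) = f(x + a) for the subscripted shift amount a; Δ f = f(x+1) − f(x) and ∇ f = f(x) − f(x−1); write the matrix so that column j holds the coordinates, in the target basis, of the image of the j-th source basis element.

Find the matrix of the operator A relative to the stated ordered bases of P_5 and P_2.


the matrix is [[0, 0, 0, 18, 288, 2910]; [0, 0, 0, 0, 72, 1440]; [0, 0, 0, 0, 0, 180]] (rows listed top to bottom)

image of 1: 0
image of x: 0
image of x^2: 0
image of x^3: 18
image of x^4: 72x + 288
image of x^5: 180x^2 + 1440x + 2910
each image's coordinates form column j of the matrix


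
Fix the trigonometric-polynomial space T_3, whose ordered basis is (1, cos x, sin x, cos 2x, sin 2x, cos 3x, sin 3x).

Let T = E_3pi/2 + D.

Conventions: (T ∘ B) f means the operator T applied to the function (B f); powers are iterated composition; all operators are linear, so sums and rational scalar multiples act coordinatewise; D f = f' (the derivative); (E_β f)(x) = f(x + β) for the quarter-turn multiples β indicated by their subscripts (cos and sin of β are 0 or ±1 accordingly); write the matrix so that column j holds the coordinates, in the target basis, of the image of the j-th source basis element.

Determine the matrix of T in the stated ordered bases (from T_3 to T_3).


image of 1: 1
image of cos x: 0
image of sin x: 0
image of cos 2x: -cos 2x - 2sin 2x
image of sin 2x: 2cos 2x - sin 2x
image of cos 3x: -4sin 3x
image of sin 3x: 4cos 3x
each image's coordinates form column j of the matrix

the matrix is [[1, 0, 0, 0, 0, 0, 0]; [0, 0, 0, 0, 0, 0, 0]; [0, 0, 0, 0, 0, 0, 0]; [0, 0, 0, -1, 2, 0, 0]; [0, 0, 0, -2, -1, 0, 0]; [0, 0, 0, 0, 0, 0, 4]; [0, 0, 0, 0, 0, -4, 0]] (rows listed top to bottom)


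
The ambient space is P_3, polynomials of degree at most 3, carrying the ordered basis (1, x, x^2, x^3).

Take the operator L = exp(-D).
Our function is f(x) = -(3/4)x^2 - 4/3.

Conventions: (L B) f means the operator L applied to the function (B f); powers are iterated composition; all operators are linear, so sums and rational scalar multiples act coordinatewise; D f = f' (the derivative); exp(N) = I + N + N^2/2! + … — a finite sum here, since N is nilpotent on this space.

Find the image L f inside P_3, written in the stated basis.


the result is g(x) = -(3/4)x^2 + (3/2)x - 25/12

order-1 term: (3/2)x
order-2 term: -3/4
the series for exp(-D) f terminates at order 2
exp(-D) f = -(3/4)x^2 + (3/2)x - 25/12


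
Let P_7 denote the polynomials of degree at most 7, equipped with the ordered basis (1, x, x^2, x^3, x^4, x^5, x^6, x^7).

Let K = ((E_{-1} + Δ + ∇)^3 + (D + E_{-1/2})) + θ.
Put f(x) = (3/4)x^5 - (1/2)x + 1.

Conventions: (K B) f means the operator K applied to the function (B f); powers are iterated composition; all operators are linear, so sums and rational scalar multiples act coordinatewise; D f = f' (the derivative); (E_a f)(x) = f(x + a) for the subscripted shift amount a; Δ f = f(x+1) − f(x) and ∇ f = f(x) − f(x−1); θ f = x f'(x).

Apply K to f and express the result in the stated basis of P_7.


the result is g(x) = (21/4)x^5 + (105/8)x^4 + (555/8)x^3 + (3225/16)x^2 + (19359/64)x + 23357/128

E_{-1} f = (3/4)x^5 - (15/4)x^4 + (15/2)x^3 - (15/2)x^2 + (13/4)x + 3/4
Δ f = (15/4)x^4 + (15/2)x^3 + (15/2)x^2 + (15/4)x + 1/4
∇ f = (15/4)x^4 - (15/2)x^3 + (15/2)x^2 - (15/4)x + 1/4
(E_{-1} + Δ + ∇) f = (3/4)x^5 + (15/4)x^4 + (15/2)x^3 + (15/2)x^2 + (13/4)x + 5/4
E_{-1} (E_{-1} + Δ + ∇) f = (3/4)x^5 - (1/2)x + 1
Δ (E_{-1} + Δ + ∇) f = (15/4)x^4 + (45/2)x^3 + (105/2)x^2 + (225/4)x + 91/4
∇ (E_{-1} + Δ + ∇) f = (15/4)x^4 + (15/2)x^3 + (15/2)x^2 + (15/4)x + 1/4
(E_{-1} + Δ + ∇) (E_{-1} + Δ + ∇) f = (3/4)x^5 + (15/2)x^4 + 30x^3 + 60x^2 + (119/2)x + 24
E_{-1} (E_{-1} + Δ + ∇) (E_{-1} + Δ + ∇) f = (3/4)x^5 + (15/4)x^4 + (15/2)x^3 + (15/2)x^2 + (13/4)x + 5/4
Δ (E_{-1} + Δ + ∇) (E_{-1} + Δ + ∇) f = (15/4)x^4 + (75/2)x^3 + (285/2)x^2 + (975/4)x + 631/4
∇ (E_{-1} + Δ + ∇) (E_{-1} + Δ + ∇) f = (15/4)x^4 + (45/2)x^3 + (105/2)x^2 + (225/4)x + 91/4
(E_{-1} + Δ + ∇) (E_{-1} + Δ + ∇) (E_{-1} + Δ + ∇) f = (3/4)x^5 + (45/4)x^4 + (135/2)x^3 + (405/2)x^2 + (1213/4)x + 727/4
D f = (15/4)x^4 - 1/2
E_{-1/2} f = (3/4)x^5 - (15/8)x^4 + (15/8)x^3 - (15/16)x^2 - (17/64)x + 157/128
(D + E_{-1/2}) f = (3/4)x^5 + (15/8)x^4 + (15/8)x^3 - (15/16)x^2 - (17/64)x + 93/128
((E_{-1} + Δ + ∇)^3 + (D + E_{-1/2})) f = (3/2)x^5 + (105/8)x^4 + (555/8)x^3 + (3225/16)x^2 + (19391/64)x + 23357/128
θ f = (15/4)x^5 - (1/2)x
(((E_{-1} + Δ + ∇)^3 + (D + E_{-1/2})) + θ) f = (21/4)x^5 + (105/8)x^4 + (555/8)x^3 + (3225/16)x^2 + (19359/64)x + 23357/128


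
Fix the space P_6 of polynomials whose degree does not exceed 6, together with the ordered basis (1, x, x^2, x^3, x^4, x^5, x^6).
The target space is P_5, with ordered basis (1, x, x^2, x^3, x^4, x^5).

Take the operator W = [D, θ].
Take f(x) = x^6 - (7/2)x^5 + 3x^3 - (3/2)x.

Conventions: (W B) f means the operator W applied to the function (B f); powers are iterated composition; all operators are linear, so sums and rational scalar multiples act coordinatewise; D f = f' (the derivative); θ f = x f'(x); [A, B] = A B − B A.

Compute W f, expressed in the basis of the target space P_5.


θ f = 6x^6 - (35/2)x^5 + 9x^3 - (3/2)x
D θ f = 36x^5 - (175/2)x^4 + 27x^2 - 3/2
D f = 6x^5 - (35/2)x^4 + 9x^2 - 3/2
θ D f = 30x^5 - 70x^4 + 18x^2
[D, θ] f = 6x^5 - (35/2)x^4 + 9x^2 - 3/2

g(x) = 6x^5 - (35/2)x^4 + 9x^2 - 3/2


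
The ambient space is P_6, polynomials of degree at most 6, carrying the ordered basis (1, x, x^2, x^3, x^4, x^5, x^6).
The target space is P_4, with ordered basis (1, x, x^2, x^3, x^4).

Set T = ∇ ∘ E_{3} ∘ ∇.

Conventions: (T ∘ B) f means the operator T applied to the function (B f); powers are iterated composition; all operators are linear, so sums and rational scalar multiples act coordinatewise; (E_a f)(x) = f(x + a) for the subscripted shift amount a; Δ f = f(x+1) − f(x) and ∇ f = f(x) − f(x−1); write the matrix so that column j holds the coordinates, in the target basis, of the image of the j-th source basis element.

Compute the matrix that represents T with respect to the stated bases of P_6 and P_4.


image of 1: 0
image of x: 0
image of x^2: 2
image of x^3: 6x + 12
image of x^4: 12x^2 + 48x + 50
image of x^5: 20x^3 + 120x^2 + 250x + 180
image of x^6: 30x^4 + 240x^3 + 750x^2 + 1080x + 602
each image's coordinates form column j of the matrix

the matrix is [[0, 0, 2, 12, 50, 180, 602]; [0, 0, 0, 6, 48, 250, 1080]; [0, 0, 0, 0, 12, 120, 750]; [0, 0, 0, 0, 0, 20, 240]; [0, 0, 0, 0, 0, 0, 30]] (rows listed top to bottom)


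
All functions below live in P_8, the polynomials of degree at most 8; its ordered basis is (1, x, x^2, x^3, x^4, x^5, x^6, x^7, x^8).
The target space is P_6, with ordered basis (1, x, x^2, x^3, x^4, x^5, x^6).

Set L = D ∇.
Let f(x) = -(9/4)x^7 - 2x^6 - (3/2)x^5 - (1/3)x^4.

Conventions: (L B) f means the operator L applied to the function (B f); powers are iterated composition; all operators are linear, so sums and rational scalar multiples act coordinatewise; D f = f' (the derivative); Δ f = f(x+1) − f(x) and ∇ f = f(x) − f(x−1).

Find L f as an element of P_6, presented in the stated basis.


the image equals g(x) = -(189/2)x^5 + (705/4)x^4 - 225x^3 + (629/4)x^2 - (121/2)x + 119/12

∇ f = -(63/4)x^6 + (141/4)x^5 - (225/4)x^4 + (629/12)x^3 - (121/4)x^2 + (119/12)x - 17/12
D ∇ f = -(189/2)x^5 + (705/4)x^4 - 225x^3 + (629/4)x^2 - (121/2)x + 119/12


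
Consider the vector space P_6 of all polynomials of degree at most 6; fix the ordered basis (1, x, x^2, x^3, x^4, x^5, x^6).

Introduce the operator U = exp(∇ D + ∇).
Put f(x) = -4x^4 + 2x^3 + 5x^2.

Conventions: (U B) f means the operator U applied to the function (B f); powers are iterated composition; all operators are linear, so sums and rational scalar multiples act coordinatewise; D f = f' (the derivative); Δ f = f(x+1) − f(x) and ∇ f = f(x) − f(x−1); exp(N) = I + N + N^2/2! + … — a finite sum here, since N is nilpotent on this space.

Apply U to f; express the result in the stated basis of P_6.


the image equals g(x) = -4x^4 - 14x^3 - 37x^2 - 10x - 6

order-1 term: -16x^3 - 18x^2 + 48x - 11
order-2 term: -24x^2 - 42x + 31
order-3 term: -16x - 22
order-4 term: -4
the series for exp(∇ D + ∇) f terminates at order 4
exp(∇ D + ∇) f = -4x^4 - 14x^3 - 37x^2 - 10x - 6


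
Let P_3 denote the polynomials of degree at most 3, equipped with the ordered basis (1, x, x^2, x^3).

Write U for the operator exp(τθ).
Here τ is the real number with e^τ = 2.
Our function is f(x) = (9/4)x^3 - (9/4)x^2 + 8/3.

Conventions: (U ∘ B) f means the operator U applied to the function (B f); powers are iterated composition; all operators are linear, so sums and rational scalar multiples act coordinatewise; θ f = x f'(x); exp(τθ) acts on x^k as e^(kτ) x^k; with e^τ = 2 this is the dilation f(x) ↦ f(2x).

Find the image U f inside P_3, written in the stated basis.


exp(τθ) x^k = e^(kτ) x^k; with e^τ = 2 this sends x^k to 2^k x^k
x^2 ↦ 4 x^2
x^3 ↦ 8 x^3
applying this coordinatewise to f: exp(τθ) f = 18x^3 - 9x^2 + 8/3

the image equals g(x) = 18x^3 - 9x^2 + 8/3


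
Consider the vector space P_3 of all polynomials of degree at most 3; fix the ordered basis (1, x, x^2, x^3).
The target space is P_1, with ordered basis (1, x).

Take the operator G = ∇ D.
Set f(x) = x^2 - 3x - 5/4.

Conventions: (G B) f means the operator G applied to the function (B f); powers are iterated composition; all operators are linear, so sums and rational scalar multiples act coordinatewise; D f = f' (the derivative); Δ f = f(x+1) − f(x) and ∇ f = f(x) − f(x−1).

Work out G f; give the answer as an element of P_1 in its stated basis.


the result is g(x) = 2

D f = 2x - 3
∇ D f = 2


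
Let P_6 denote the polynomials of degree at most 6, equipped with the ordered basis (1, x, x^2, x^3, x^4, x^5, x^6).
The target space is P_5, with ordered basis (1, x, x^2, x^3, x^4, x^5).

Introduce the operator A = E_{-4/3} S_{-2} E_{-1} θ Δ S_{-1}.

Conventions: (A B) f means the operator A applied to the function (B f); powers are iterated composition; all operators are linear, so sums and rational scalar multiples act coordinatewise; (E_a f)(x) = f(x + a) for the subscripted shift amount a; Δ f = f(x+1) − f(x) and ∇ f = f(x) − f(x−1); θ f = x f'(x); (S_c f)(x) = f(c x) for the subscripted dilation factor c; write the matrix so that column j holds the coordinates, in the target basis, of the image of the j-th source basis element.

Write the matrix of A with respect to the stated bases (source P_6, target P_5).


the matrix is [[0, 0, 10/3, -65/3, 860/9, -28925/81, 98810/81]; [0, 0, -4, 46, -288, 37370/27, -155224/27]; [0, 0, 0, -24, 288, -6040/3, 97880/9]; [0, 0, 0, 0, -96, 3920/3, -31040/3]; [0, 0, 0, 0, 0, -320, 4960]; [0, 0, 0, 0, 0, 0, -960]] (rows listed top to bottom)

image of 1: 0
image of x: 0
image of x^2: -4x + 10/3
image of x^3: -24x^2 + 46x - 65/3
image of x^4: -96x^3 + 288x^2 - 288x + 860/9
image of x^5: -320x^4 + (3920/3)x^3 - (6040/3)x^2 + (37370/27)x - 28925/81
image of x^6: -960x^5 + 4960x^4 - (31040/3)x^3 + (97880/9)x^2 - (155224/27)x + 98810/81
each image's coordinates form column j of the matrix


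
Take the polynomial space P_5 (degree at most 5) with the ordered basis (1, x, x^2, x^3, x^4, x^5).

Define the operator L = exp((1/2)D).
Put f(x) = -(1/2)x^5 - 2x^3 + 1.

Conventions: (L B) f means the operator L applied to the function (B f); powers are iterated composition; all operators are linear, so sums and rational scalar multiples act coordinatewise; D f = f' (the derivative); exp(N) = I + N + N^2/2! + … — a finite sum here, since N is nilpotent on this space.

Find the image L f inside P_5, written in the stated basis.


the image equals g(x) = -(1/2)x^5 - (5/4)x^4 - (13/4)x^3 - (29/8)x^2 - (53/32)x + 47/64

order-1 term: -(5/4)x^4 - 3x^2
order-2 term: -(5/4)x^3 - (3/2)x
order-3 term: -(5/8)x^2 - 1/4
order-4 term: -(5/32)x
order-5 term: -1/64
the series for exp((1/2)D) f terminates at order 5
exp((1/2)D) f = -(1/2)x^5 - (5/4)x^4 - (13/4)x^3 - (29/8)x^2 - (53/32)x + 47/64
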